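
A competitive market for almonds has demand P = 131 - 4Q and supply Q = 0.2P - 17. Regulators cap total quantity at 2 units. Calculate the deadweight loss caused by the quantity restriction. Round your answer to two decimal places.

43.56

Rewriting supply in inverse form: P = 85 + 5Q.
Without the quota, 131 - 4Q = 85 + 5Q gives Q* = 5.1111.
At Q = 2 the demand price is 131 - 4(2) = 123 and the supply price is 85 + 5(2) = 95.
DWL = (1/2)(gap between curves at 2) x (Q* - 2) = (1/2)(28)(3.1111) = 43.5556.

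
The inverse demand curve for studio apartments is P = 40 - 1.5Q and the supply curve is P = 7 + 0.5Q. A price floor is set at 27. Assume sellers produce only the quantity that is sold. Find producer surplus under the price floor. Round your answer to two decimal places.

154.56

Free-market equilibrium: 40 - 1.5Q = 7 + 0.5Q gives Q* = 16.5, P* = 15.25.
At P = 27, buyers demand (40 - 27)/1.5 = 8.6667 while sellers would supply more, so the quantity traded is 8.6667 at price 27.
The supply price at Q = 8.6667 is 11.3333. PS is the trapezoid between 27 and supply over [0, 8.6667]: (1/2)[(27 - 7) + (27 - 11.3333)](8.6667) = 154.5556.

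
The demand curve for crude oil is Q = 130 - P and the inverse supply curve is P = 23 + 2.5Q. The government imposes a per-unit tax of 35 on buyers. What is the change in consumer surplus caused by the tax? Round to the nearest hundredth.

-255.71

Rewriting demand in inverse form: P = 130 - Q.
Pre-tax equilibrium: 130 - Q = 23 + 2.5Q gives Q* = 30.5714, P* = 99.4286.
With the tax, buyers' net willingness to pay falls by 35: (130 - 35) - Q = 23 + 2.5Q, so Q_t = 20.5714. Buyers pay P_b = 109.4286; sellers receive P_s = P_b - 35 = 74.4286.
CS falls from (1/2)(30.5714)(30.5714) = 467.3061 to (1/2)(20.5714)(20.5714) = 211.5918, a change of -255.7143.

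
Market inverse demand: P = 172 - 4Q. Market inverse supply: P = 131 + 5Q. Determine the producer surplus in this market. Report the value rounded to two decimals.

51.88

Setting demand equal to supply, 41 = 9Q, so Q* = 4.5556 and P* = 153.7778.
PS is the area between P* and the supply curve from 0 to Q*: (1/2)(4.5556)(22.7778) = 51.8827.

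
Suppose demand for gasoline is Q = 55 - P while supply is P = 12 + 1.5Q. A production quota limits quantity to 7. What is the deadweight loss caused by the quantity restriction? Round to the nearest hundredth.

Rewriting demand in inverse form: P = 55 - Q.
Unrestricted equilibrium: Q* = (55 - 12)/(1 + 1.5) = 17.2.
At Q = 7 the demand price is 55 - (7) = 48 and the supply price is 12 + 1.5(7) = 22.5.
DWL = (1/2)(gap between curves at 7) x (Q* - 7) = (1/2)(25.5)(10.2) = 130.05.

130.05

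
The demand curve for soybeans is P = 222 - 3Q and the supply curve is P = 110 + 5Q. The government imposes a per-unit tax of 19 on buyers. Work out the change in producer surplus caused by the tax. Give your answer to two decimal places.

Pre-tax equilibrium: 222 - 3Q = 110 + 5Q gives Q* = 14, P* = 180.
With the tax, buyers' net willingness to pay falls by 19: (222 - 19) - 3Q = 110 + 5Q, so Q_t = 11.625. Buyers pay P_b = 187.125; sellers receive P_s = P_b - 19 = 168.125.
Producers lose the trapezoid between P_s and P* out to Q_t plus the triangle from Q_t to Q*: change in PS = 337.8516 - 490 = -152.1484.

-152.15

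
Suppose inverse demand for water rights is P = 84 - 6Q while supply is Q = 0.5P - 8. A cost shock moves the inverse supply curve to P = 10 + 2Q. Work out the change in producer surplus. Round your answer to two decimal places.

13.31

Rewriting supply in inverse form: P = 16 + 2Q.
Initial equilibrium: Q_0 = 8.5, P_0 = 33; CS_0 = (1/2)(8.5)(51) = 216.75, PS_0 = (1/2)(8.5)(17) = 72.25.
New equilibrium: 84 - 6Q = 10 + 2Q gives Q_1 = 9.25, P_1 = 28.5; CS_1 = 256.6875, PS_1 = 85.5625.
Change in producer surplus = 85.5625 - 72.25 = 13.3125.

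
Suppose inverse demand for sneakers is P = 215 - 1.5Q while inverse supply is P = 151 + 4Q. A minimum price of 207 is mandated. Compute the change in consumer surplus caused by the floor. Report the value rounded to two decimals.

Free-market equilibrium: 215 - 1.5Q = 151 + 4Q gives Q* = 11.6364, P* = 197.5455.
At P = 207, buyers demand (215 - 207)/1.5 = 5.3333 while sellers would supply more, so the quantity traded is 5.3333 at price 207.
CS goes from (1/2)(11.6364)(17.4545) = 101.5537 to 21.3333 (computed as (215 - 207)(5.3333) - (1/2)(1.5)(5.3333)^2), a change of -80.2204.

-80.22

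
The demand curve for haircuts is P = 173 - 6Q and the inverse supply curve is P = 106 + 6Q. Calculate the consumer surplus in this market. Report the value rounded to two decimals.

93.52

Equilibrium: 173 - 6Q = 106 + 6Q, so Q* = 5.5833 and P* = 139.5.
The demand choke price is 173, so CS = (1/2)(Q*)(173 - P*) = (1/2)(5.5833)(33.5) = 93.5208.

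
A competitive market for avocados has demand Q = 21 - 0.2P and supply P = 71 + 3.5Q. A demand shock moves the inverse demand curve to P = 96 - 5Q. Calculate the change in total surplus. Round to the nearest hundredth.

Rewriting demand in inverse form: P = 105 - 5Q.
Initial equilibrium: Q_0 = 4, P_0 = 85; CS_0 = (1/2)(4)(20) = 40, PS_0 = (1/2)(4)(14) = 28.
New equilibrium: 96 - 5Q = 71 + 3.5Q gives Q_1 = 2.9412, P_1 = 81.2941; CS_1 = 21.6263, PS_1 = 15.1384.
Change in total surplus = (21.6263 + 15.1384) - (40 + 28) = -31.2353.

-31.24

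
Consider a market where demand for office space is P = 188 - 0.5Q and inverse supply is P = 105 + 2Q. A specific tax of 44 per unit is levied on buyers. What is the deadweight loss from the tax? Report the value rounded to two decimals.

Without the tax, 188 - 0.5Q = 105 + 2Q so Q* = 33.2 and P* = 171.4.
With the tax, buyers' net willingness to pay falls by 44: (188 - 44) - 0.5Q = 105 + 2Q, so Q_t = 15.6. Buyers pay P_b = 180.2; sellers receive P_s = P_b - 44 = 136.2.
The welfare triangle lost has base Q* - Q_t = 17.6 and height t = 44, so DWL = (1/2)(17.6)(44) = 387.2.

387.20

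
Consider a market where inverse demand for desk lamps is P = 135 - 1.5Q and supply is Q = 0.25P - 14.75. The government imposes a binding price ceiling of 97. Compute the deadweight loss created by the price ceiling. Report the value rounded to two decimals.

Rewriting supply in inverse form: P = 59 + 4Q.
Free-market equilibrium: 135 - 1.5Q = 59 + 4Q gives Q* = 13.8182, P* = 114.2727.
At the ceiling price 97, quantity supplied is (97 - 59)/4 = 9.5; supply is the short side, so Q = 9.5 trades at P = 97.
The lost-trades triangle has base Q* - 9.5 = 4.3182 and height equal to the gap between the curves at Q = 9.5, which is 120.75 - 97 = 23.75. DWL = (1/2)(4.3182)(23.75) = 51.2784.

51.28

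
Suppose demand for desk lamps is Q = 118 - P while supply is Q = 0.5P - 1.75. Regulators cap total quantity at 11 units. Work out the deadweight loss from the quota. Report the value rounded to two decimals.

1107.04

Rewriting demand in inverse form: P = 118 - Q.
Rewriting supply in inverse form: P = 3.5 + 2Q.
Without the quota, 118 - Q = 3.5 + 2Q gives Q* = 38.1667.
At Q = 11 the demand price is 118 - (11) = 107 and the supply price is 3.5 + 2(11) = 25.5.
DWL = (1/2)(gap between curves at 11) x (Q* - 11) = (1/2)(81.5)(27.1667) = 1107.0417.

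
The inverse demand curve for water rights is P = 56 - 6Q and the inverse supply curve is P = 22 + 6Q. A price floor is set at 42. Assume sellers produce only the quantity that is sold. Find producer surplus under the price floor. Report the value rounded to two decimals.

30.33

Free-market equilibrium: 56 - 6Q = 22 + 6Q gives Q* = 2.8333, P* = 39.
At P = 42, buyers demand (56 - 42)/6 = 2.3333 while sellers would supply more, so the quantity traded is 2.3333 at price 42.
The supply price at Q = 2.3333 is 36. PS is the trapezoid between 42 and supply over [0, 2.3333]: (1/2)[(42 - 22) + (42 - 36)](2.3333) = 30.3333.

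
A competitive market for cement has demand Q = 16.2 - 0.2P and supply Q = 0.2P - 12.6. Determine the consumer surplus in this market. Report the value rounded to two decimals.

8.10

Rewriting demand in inverse form: P = 81 - 5Q.
Rewriting supply in inverse form: P = 63 + 5Q.
Setting demand equal to supply, 18 = 10Q, so Q* = 1.8 and P* = 72.
The demand choke price is 81, so CS = (1/2)(Q*)(81 - P*) = (1/2)(1.8)(9) = 8.1.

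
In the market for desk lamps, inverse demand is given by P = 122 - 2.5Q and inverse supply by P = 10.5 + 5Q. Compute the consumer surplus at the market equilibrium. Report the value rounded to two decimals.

276.27

Setting demand equal to supply, 111.5 = 7.5Q, so Q* = 14.8667 and P* = 84.8333.
CS is the area between the demand curve and P* from 0 to Q*: (1/2)(14.8667)(37.1667) = 276.2722.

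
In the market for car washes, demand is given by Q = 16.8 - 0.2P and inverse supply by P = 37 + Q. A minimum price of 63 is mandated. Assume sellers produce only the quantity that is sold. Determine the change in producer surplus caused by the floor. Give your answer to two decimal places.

Rewriting demand in inverse form: P = 84 - 5Q.
Without the control, 84 - 5Q = 37 + Q so Q* = 7.8333 and P* = 44.8333.
At P = 63, buyers demand (84 - 63)/5 = 4.2 while sellers would supply more, so the quantity traded is 4.2 at price 63.
PS goes from (1/2)(7.8333)(7.8333) = 30.6806 to 100.38 (computed as (63 - 37)(4.2) - (1/2)(1)(4.2)^2), a change of 69.6994.

69.70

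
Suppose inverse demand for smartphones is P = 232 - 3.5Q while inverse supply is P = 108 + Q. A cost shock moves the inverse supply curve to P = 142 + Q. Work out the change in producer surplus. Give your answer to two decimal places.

-179.65

Initial equilibrium: Q_0 = 27.5556, P_0 = 135.5556; CS_0 = (1/2)(27.5556)(96.4444) = 1328.7901, PS_0 = (1/2)(27.5556)(27.5556) = 379.6543.
New equilibrium: 232 - 3.5Q = 142 + Q gives Q_1 = 20, P_1 = 162; CS_1 = 700, PS_1 = 200.
Change in producer surplus = 200 - 379.6543 = -179.6543.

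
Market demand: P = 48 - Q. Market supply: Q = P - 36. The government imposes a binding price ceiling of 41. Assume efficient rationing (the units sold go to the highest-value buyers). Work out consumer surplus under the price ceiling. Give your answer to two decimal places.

22.50

Rewriting supply in inverse form: P = 36 + Q.
Without the control, 48 - Q = 36 + Q so Q* = 6 and P* = 42.
At the ceiling price 41, quantity supplied is (41 - 36)/1 = 5; supply is the short side, so Q = 5 trades at P = 41.
The demand price at Q = 5 is 43. CS is the trapezoid between demand and 41 over [0, 5]: (1/2)[(48 - 41) + (43 - 41)](5) = 22.5.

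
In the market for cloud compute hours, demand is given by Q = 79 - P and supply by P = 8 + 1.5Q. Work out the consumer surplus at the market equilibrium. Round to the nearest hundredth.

403.28

Rewriting demand in inverse form: P = 79 - Q.
Setting demand equal to supply, 71 = 2.5Q, so Q* = 28.4 and P* = 50.6.
CS is the area between the demand curve and P* from 0 to Q*: (1/2)(28.4)(28.4) = 403.28.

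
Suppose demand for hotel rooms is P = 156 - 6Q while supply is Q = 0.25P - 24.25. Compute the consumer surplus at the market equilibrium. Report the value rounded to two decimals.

104.43

Rewriting supply in inverse form: P = 97 + 4Q.
Setting demand equal to supply, 59 = 10Q, so Q* = 5.9 and P* = 120.6.
The demand choke price is 156, so CS = (1/2)(Q*)(156 - P*) = (1/2)(5.9)(35.4) = 104.43.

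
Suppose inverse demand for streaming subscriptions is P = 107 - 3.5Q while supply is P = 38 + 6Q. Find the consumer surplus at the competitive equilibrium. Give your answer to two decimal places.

Setting demand equal to supply, 69 = 9.5Q, so Q* = 7.2632 and P* = 81.5789.
Consumer surplus is the triangle under demand above P*: (1/2)(7.2632)(107 - 81.5789) = (1/2)(7.2632)(25.4211) = 92.3186.

92.32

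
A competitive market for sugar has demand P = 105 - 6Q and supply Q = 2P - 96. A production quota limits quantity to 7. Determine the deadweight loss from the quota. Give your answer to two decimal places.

10.17

Rewriting supply in inverse form: P = 48 + 0.5Q.
Unrestricted equilibrium: Q* = (105 - 48)/(6 + 0.5) = 8.7692.
At Q = 7 the demand price is 105 - 6(7) = 63 and the supply price is 48 + 0.5(7) = 51.5.
DWL = (1/2)(gap between curves at 7) x (Q* - 7) = (1/2)(11.5)(1.7692) = 10.1731.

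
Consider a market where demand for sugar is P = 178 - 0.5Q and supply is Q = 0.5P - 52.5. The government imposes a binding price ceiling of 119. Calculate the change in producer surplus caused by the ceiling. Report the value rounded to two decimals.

Rewriting supply in inverse form: P = 105 + 2Q.
Without the control, 178 - 0.5Q = 105 + 2Q so Q* = 29.2 and P* = 163.4.
At the ceiling price 119, quantity supplied is (119 - 105)/2 = 7; supply is the short side, so Q = 7 trades at P = 119.
PS goes from (1/2)(29.2)(58.4) = 852.64 to 49 (computed as (119 - 105)(7) - (1/2)(2)(7)^2), a change of -803.64.

-803.64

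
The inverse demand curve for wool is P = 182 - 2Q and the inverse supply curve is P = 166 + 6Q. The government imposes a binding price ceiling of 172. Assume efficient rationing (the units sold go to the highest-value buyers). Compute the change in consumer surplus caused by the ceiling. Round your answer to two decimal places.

Without the control, 182 - 2Q = 166 + 6Q so Q* = 2 and P* = 178.
At the ceiling price 172, quantity supplied is (172 - 166)/6 = 1; supply is the short side, so Q = 1 trades at P = 172.
CS goes from (1/2)(2)(4) = 4 to 9 (computed as (182 - 172)(1) - (1/2)(2)(1)^2), a change of 5.

5.00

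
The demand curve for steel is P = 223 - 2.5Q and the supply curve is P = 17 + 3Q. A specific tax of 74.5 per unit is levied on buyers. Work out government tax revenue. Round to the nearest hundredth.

Pre-tax equilibrium: 223 - 2.5Q = 17 + 3Q gives Q* = 37.4545, P* = 129.3636.
With the tax, buyers' net willingness to pay falls by 74.5: (223 - 74.5) - 2.5Q = 17 + 3Q, so Q_t = 23.9091. Buyers pay P_b = 163.2273; sellers receive P_s = P_b - 74.5 = 88.7273.
Tax revenue = t x Q_t = 74.5 x 23.9091 = 1781.2273.

1781.23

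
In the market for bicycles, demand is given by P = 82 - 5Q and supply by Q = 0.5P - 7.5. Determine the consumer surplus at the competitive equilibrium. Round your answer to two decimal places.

229.03

Rewriting supply in inverse form: P = 15 + 2Q.
Set 82 - 5Q = 15 + 2Q, which gives 67 = 7Q, so Q* = 9.5714 and P* = 82 - 5(9.5714) = 34.1429.
Consumer surplus is the triangle under demand above P*: (1/2)(9.5714)(82 - 34.1429) = (1/2)(9.5714)(47.8571) = 229.0306.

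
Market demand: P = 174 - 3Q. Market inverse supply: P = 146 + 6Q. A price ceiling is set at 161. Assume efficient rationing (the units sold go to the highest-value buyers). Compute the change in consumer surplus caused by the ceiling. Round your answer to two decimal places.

8.61

Free-market equilibrium: 174 - 3Q = 146 + 6Q gives Q* = 3.1111, P* = 164.6667.
At P = 161, sellers supply (161 - 146)/6 = 2.5 while buyers want more, so the quantity traded is 2.5 at price 161.
CS goes from (1/2)(3.1111)(9.3333) = 14.5185 to 23.125 (computed as (174 - 161)(2.5) - (1/2)(3)(2.5)^2), a change of 8.6065.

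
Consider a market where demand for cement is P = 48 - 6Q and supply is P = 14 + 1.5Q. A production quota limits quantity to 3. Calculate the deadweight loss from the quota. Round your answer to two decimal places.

8.82

Without the quota, 48 - 6Q = 14 + 1.5Q gives Q* = 4.5333.
At Q = 3 the demand price is 48 - 6(3) = 30 and the supply price is 14 + 1.5(3) = 18.5.
DWL = (1/2)(gap between curves at 3) x (Q* - 3) = (1/2)(11.5)(1.5333) = 8.8167.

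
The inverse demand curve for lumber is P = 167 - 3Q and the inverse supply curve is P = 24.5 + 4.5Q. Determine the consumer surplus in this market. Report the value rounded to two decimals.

Setting demand equal to supply, 142.5 = 7.5Q, so Q* = 19 and P* = 110.
The demand choke price is 167, so CS = (1/2)(Q*)(167 - P*) = (1/2)(19)(57) = 541.5.

541.50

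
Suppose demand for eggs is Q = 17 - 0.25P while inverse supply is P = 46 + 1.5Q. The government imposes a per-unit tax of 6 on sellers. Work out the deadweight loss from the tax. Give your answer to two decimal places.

3.27

Rewriting demand in inverse form: P = 68 - 4Q.
Pre-tax equilibrium: 68 - 4Q = 46 + 1.5Q gives Q* = 4, P* = 52.
A tax on sellers shifts supply up by 6: 68 - 4Q = 46 + 1.5Q + 6, so Q_t = 2.9091. Buyers pay P_b = 56.3636; sellers receive P_s = P_b - 6 = 50.3636.
The welfare triangle lost has base Q* - Q_t = 1.0909 and height t = 6, so DWL = (1/2)(1.0909)(6) = 3.2727.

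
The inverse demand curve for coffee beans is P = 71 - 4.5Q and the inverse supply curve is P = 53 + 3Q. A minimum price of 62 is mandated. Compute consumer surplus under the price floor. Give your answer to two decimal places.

Free-market equilibrium: 71 - 4.5Q = 53 + 3Q gives Q* = 2.4, P* = 60.2.
At the floor price 62, quantity demanded is (71 - 62)/4.5 = 2; demand is the short side, so Q = 2 trades at P = 62.
CS is the triangle under demand above 62: (1/2)(2)(71 - 62) = 9.

9.00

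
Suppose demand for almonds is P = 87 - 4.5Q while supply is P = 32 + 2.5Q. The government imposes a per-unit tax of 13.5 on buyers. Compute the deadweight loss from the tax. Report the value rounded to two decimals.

Pre-tax equilibrium: 87 - 4.5Q = 32 + 2.5Q gives Q* = 7.8571, P* = 51.6429.
A tax on buyers shifts demand down by 13.5: (87 - 13.5) - 4.5Q = 32 + 2.5Q, so Q_t = 5.9286. Buyers pay P_b = 60.3214; sellers receive P_s = P_b - 13.5 = 46.8214.
The welfare triangle lost has base Q* - Q_t = 1.9286 and height t = 13.5, so DWL = (1/2)(1.9286)(13.5) = 13.0179.

13.02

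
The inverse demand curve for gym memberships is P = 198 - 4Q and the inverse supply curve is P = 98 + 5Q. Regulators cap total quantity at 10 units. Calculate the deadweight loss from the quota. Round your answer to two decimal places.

Without the quota, 198 - 4Q = 98 + 5Q gives Q* = 11.1111.
At Q = 10 the demand price is 198 - 4(10) = 158 and the supply price is 98 + 5(10) = 148.
DWL = (1/2)(gap between curves at 10) x (Q* - 10) = (1/2)(10)(1.1111) = 5.5556.

5.56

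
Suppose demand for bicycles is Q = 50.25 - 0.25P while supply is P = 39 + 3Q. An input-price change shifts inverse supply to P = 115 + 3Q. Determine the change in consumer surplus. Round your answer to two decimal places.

-769.31

Rewriting demand in inverse form: P = 201 - 4Q.
Initial equilibrium: Q_0 = 23.1429, P_0 = 108.4286; CS_0 = (1/2)(23.1429)(92.5714) = 1071.1837, PS_0 = (1/2)(23.1429)(69.4286) = 803.3878.
New equilibrium: 201 - 4Q = 115 + 3Q gives Q_1 = 12.2857, P_1 = 151.8571; CS_1 = 301.8776, PS_1 = 226.4082.
Change in consumer surplus = 301.8776 - 1071.1837 = -769.3061.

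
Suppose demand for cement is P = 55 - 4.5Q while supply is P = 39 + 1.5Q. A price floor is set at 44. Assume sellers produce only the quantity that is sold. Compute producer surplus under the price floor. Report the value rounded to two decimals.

7.74

Without the control, 55 - 4.5Q = 39 + 1.5Q so Q* = 2.6667 and P* = 43.
At P = 44, buyers demand (55 - 44)/4.5 = 2.4444 while sellers would supply more, so the quantity traded is 2.4444 at price 44.
The supply price at Q = 2.4444 is 42.6667. PS is the trapezoid between 44 and supply over [0, 2.4444]: (1/2)[(44 - 39) + (44 - 42.6667)](2.4444) = 7.7407.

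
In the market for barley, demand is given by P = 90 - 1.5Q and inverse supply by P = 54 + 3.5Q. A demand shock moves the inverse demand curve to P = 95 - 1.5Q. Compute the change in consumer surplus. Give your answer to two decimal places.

Initial equilibrium: Q_0 = 7.2, P_0 = 79.2; CS_0 = (1/2)(7.2)(10.8) = 38.88, PS_0 = (1/2)(7.2)(25.2) = 90.72.
New equilibrium: 95 - 1.5Q = 54 + 3.5Q gives Q_1 = 8.2, P_1 = 82.7; CS_1 = 50.43, PS_1 = 117.67.
Change in consumer surplus = 50.43 - 38.88 = 11.55.

11.55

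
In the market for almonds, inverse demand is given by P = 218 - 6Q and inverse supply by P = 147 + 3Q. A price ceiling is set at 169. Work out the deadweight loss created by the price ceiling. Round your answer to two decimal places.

1.39

Free-market equilibrium: 218 - 6Q = 147 + 3Q gives Q* = 7.8889, P* = 170.6667.
At the ceiling price 169, quantity supplied is (169 - 147)/3 = 7.3333; supply is the short side, so Q = 7.3333 trades at P = 169.
The lost-trades triangle has base Q* - 7.3333 = 0.5556 and height equal to the gap between the curves at Q = 7.3333, which is 174 - 169 = 5. DWL = (1/2)(0.5556)(5) = 1.3889.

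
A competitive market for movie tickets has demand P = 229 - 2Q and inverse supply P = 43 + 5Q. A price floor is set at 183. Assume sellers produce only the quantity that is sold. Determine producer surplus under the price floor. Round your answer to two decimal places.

Free-market equilibrium: 229 - 2Q = 43 + 5Q gives Q* = 26.5714, P* = 175.8571.
At P = 183, buyers demand (229 - 183)/2 = 23 while sellers would supply more, so the quantity traded is 23 at price 183.
The supply price at Q = 23 is 158. PS is the trapezoid between 183 and supply over [0, 23]: (1/2)[(183 - 43) + (183 - 158)](23) = 1897.5.

1897.50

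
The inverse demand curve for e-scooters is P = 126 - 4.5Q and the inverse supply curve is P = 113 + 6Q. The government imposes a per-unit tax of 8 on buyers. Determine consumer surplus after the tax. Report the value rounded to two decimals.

Pre-tax equilibrium: 126 - 4.5Q = 113 + 6Q gives Q* = 1.2381, P* = 120.4286.
A tax on buyers shifts demand down by 8: (126 - 8) - 4.5Q = 113 + 6Q, so Q_t = 0.4762. Buyers pay P_b = 123.8571; sellers receive P_s = P_b - 8 = 115.8571.
Consumer surplus is the triangle under demand above P_b: (1/2)(0.4762)(126 - 123.8571) = 0.5102.

0.51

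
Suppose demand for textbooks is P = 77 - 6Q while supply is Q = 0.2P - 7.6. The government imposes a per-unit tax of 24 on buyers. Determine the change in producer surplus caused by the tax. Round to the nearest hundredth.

Rewriting supply in inverse form: P = 38 + 5Q.
Without the tax, 77 - 6Q = 38 + 5Q so Q* = 3.5455 and P* = 55.7273.
With the tax, buyers' net willingness to pay falls by 24: (77 - 24) - 6Q = 38 + 5Q, so Q_t = 1.3636. Buyers pay P_b = 68.8182; sellers receive P_s = P_b - 24 = 44.8182.
Producers lose the trapezoid between P_s and P* out to Q_t plus the triangle from Q_t to Q*: change in PS = 4.6488 - 31.4256 = -26.7769.

-26.78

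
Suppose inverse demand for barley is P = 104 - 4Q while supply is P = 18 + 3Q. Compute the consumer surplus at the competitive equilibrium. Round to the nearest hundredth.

Equilibrium: 104 - 4Q = 18 + 3Q, so Q* = 12.2857 and P* = 54.8571.
The demand choke price is 104, so CS = (1/2)(Q*)(104 - P*) = (1/2)(12.2857)(49.1429) = 301.8776.

301.88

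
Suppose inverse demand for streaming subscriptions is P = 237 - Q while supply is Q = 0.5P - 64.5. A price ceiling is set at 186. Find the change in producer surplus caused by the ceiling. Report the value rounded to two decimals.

Rewriting supply in inverse form: P = 129 + 2Q.
Without the control, 237 - Q = 129 + 2Q so Q* = 36 and P* = 201.
At the ceiling price 186, quantity supplied is (186 - 129)/2 = 28.5; supply is the short side, so Q = 28.5 trades at P = 186.
PS goes from (1/2)(36)(72) = 1296 to 812.25 (computed as (186 - 129)(28.5) - (1/2)(2)(28.5)^2), a change of -483.75.

-483.75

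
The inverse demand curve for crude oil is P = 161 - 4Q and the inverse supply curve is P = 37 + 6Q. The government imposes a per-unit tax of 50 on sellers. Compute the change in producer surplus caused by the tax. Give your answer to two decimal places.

Without the tax, 161 - 4Q = 37 + 6Q so Q* = 12.4 and P* = 111.4.
A tax on sellers shifts supply up by 50: 161 - 4Q = 37 + 6Q + 50, so Q_t = 7.4. Buyers pay P_b = 131.4; sellers receive P_s = P_b - 50 = 81.4.
PS falls from (1/2)(12.4)(74.4) = 461.28 to (1/2)(7.4)(44.4) = 164.28, a change of -297.

-297.00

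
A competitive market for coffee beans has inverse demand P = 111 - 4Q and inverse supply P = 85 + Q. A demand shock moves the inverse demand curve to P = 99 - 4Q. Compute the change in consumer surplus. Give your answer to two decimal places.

Initial equilibrium: Q_0 = 5.2, P_0 = 90.2; CS_0 = (1/2)(5.2)(20.8) = 54.08, PS_0 = (1/2)(5.2)(5.2) = 13.52.
New equilibrium: 99 - 4Q = 85 + Q gives Q_1 = 2.8, P_1 = 87.8; CS_1 = 15.68, PS_1 = 3.92.
Change in consumer surplus = 15.68 - 54.08 = -38.4.

-38.40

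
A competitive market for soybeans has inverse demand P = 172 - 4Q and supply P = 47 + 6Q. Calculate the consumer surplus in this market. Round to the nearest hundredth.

312.50

Setting demand equal to supply, 125 = 10Q, so Q* = 12.5 and P* = 122.
The demand choke price is 172, so CS = (1/2)(Q*)(172 - P*) = (1/2)(12.5)(50) = 312.5.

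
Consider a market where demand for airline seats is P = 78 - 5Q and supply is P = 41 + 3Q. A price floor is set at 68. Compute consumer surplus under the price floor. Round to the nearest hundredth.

Without the control, 78 - 5Q = 41 + 3Q so Q* = 4.625 and P* = 54.875.
At the floor price 68, quantity demanded is (78 - 68)/5 = 2; demand is the short side, so Q = 2 trades at P = 68.
CS is the triangle under demand above 68: (1/2)(2)(78 - 68) = 10.

10.00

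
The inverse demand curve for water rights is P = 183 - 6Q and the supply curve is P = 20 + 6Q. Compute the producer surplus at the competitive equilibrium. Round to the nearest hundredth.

Setting demand equal to supply, 163 = 12Q, so Q* = 13.5833 and P* = 101.5.
Producer surplus is the triangle above supply below P*: (1/2)(13.5833)(101.5 - 20) = (1/2)(13.5833)(81.5) = 553.5208.

553.52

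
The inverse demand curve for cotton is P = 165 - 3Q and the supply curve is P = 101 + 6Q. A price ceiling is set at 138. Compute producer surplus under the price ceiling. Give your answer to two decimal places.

114.08

Free-market equilibrium: 165 - 3Q = 101 + 6Q gives Q* = 7.1111, P* = 143.6667.
At P = 138, sellers supply (138 - 101)/6 = 6.1667 while buyers want more, so the quantity traded is 6.1667 at price 138.
PS is the triangle above supply below 138: (1/2)(6.1667)(138 - 101) = 114.0833.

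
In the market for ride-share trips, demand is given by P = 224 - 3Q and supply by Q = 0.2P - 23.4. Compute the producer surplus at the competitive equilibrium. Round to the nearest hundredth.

Rewriting supply in inverse form: P = 117 + 5Q.
Set 224 - 3Q = 117 + 5Q, which gives 107 = 8Q, so Q* = 13.375 and P* = 224 - 3(13.375) = 183.875.
Producer surplus is the triangle above supply below P*: (1/2)(13.375)(183.875 - 117) = (1/2)(13.375)(66.875) = 447.2266.

447.23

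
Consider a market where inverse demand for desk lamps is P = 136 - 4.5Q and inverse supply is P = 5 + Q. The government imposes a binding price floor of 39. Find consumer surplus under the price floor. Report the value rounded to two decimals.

1045.44

Free-market equilibrium: 136 - 4.5Q = 5 + Q gives Q* = 23.8182, P* = 28.8182.
At P = 39, buyers demand (136 - 39)/4.5 = 21.5556 while sellers would supply more, so the quantity traded is 21.5556 at price 39.
CS is the triangle under demand above 39: (1/2)(21.5556)(136 - 39) = 1045.4444.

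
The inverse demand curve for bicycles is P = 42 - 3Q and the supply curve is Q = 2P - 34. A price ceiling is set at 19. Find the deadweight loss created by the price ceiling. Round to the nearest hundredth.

Rewriting supply in inverse form: P = 17 + 0.5Q.
Without the control, 42 - 3Q = 17 + 0.5Q so Q* = 7.1429 and P* = 20.5714.
At the ceiling price 19, quantity supplied is (19 - 17)/0.5 = 4; supply is the short side, so Q = 4 trades at P = 19.
The lost-trades triangle has base Q* - 4 = 3.1429 and height equal to the gap between the curves at Q = 4, which is 30 - 19 = 11. DWL = (1/2)(3.1429)(11) = 17.2857.

17.29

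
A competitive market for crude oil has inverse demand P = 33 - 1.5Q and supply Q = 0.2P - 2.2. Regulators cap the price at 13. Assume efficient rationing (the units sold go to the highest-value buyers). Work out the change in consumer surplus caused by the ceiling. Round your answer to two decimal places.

Rewriting supply in inverse form: P = 11 + 5Q.
Free-market equilibrium: 33 - 1.5Q = 11 + 5Q gives Q* = 3.3846, P* = 27.9231.
At the ceiling price 13, quantity supplied is (13 - 11)/5 = 0.4; supply is the short side, so Q = 0.4 trades at P = 13.
CS goes from (1/2)(3.3846)(5.0769) = 8.5917 to 7.88 (computed as (33 - 13)(0.4) - (1/2)(1.5)(0.4)^2), a change of -0.7117.

-0.71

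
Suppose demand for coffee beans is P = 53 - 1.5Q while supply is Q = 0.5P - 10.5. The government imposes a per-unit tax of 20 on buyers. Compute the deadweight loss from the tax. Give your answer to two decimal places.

57.14

Rewriting supply in inverse form: P = 21 + 2Q.
Pre-tax equilibrium: 53 - 1.5Q = 21 + 2Q gives Q* = 9.1429, P* = 39.2857.
With the tax, buyers' net willingness to pay falls by 20: (53 - 20) - 1.5Q = 21 + 2Q, so Q_t = 3.4286. Buyers pay P_b = 47.8571; sellers receive P_s = P_b - 20 = 27.8571.
The welfare triangle lost has base Q* - Q_t = 5.7143 and height t = 20, so DWL = (1/2)(5.7143)(20) = 57.1429.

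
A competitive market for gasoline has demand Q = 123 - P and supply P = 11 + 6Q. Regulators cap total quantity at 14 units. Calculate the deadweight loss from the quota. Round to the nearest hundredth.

Rewriting demand in inverse form: P = 123 - Q.
Without the quota, 123 - Q = 11 + 6Q gives Q* = 16.
At Q = 14 the demand price is 123 - (14) = 109 and the supply price is 11 + 6(14) = 95.
Deadweight loss is the triangle between the curves from 14 to 16: (1/2)(109 - 95)(16 - 14) = 14.

14.00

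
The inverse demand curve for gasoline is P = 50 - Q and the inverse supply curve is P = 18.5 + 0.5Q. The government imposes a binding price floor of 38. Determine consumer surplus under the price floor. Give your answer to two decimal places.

72.00

Free-market equilibrium: 50 - Q = 18.5 + 0.5Q gives Q* = 21, P* = 29.
At P = 38, buyers demand (50 - 38)/1 = 12 while sellers would supply more, so the quantity traded is 12 at price 38.
CS is the triangle under demand above 38: (1/2)(12)(50 - 38) = 72.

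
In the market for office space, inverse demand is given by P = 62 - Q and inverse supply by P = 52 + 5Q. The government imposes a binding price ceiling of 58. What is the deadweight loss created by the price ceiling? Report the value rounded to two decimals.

0.65

Free-market equilibrium: 62 - Q = 52 + 5Q gives Q* = 1.6667, P* = 60.3333.
At P = 58, sellers supply (58 - 52)/5 = 1.2 while buyers want more, so the quantity traded is 1.2 at price 58.
The lost-trades triangle has base Q* - 1.2 = 0.4667 and height equal to the gap between the curves at Q = 1.2, which is 60.8 - 58 = 2.8. DWL = (1/2)(0.4667)(2.8) = 0.6533.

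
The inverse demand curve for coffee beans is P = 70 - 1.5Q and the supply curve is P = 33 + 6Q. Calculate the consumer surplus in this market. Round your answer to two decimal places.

18.25

Set 70 - 1.5Q = 33 + 6Q, which gives 37 = 7.5Q, so Q* = 4.9333 and P* = 70 - 1.5(4.9333) = 62.6.
CS is the area between the demand curve and P* from 0 to Q*: (1/2)(4.9333)(7.4) = 18.2533.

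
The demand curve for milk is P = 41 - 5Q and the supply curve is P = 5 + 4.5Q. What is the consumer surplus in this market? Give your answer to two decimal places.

35.90

Setting demand equal to supply, 36 = 9.5Q, so Q* = 3.7895 and P* = 22.0526.
The demand choke price is 41, so CS = (1/2)(Q*)(41 - P*) = (1/2)(3.7895)(18.9474) = 35.9003.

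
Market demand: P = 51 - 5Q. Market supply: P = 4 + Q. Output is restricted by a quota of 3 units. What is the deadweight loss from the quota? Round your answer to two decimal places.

Unrestricted equilibrium: Q* = (51 - 4)/(5 + 1) = 7.8333.
At Q = 3 the demand price is 51 - 5(3) = 36 and the supply price is 4 + (3) = 7.
Deadweight loss is the triangle between the curves from 3 to 7.8333: (1/2)(36 - 7)(7.8333 - 3) = 70.0833.

70.08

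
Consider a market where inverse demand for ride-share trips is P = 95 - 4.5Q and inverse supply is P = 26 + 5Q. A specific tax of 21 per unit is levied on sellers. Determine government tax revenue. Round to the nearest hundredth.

106.11

Pre-tax equilibrium: 95 - 4.5Q = 26 + 5Q gives Q* = 7.2632, P* = 62.3158.
With the tax, sellers need 21 more per unit: 95 - 4.5Q = 26 + 5Q + 21, so Q_t = 5.0526. Buyers pay P_b = 72.2632; sellers receive P_s = P_b - 21 = 51.2632.
Revenue is the tax times quantity traded: 21 x 5.0526 = 106.1053.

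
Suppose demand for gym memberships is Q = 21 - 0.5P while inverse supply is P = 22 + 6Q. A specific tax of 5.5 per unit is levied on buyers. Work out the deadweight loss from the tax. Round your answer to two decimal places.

1.89

Rewriting demand in inverse form: P = 42 - 2Q.
Without the tax, 42 - 2Q = 22 + 6Q so Q* = 2.5 and P* = 37.
With the tax, buyers' net willingness to pay falls by 5.5: (42 - 5.5) - 2Q = 22 + 6Q, so Q_t = 1.8125. Buyers pay P_b = 38.375; sellers receive P_s = P_b - 5.5 = 32.875.
The welfare triangle lost has base Q* - Q_t = 0.6875 and height t = 5.5, so DWL = (1/2)(0.6875)(5.5) = 1.8906.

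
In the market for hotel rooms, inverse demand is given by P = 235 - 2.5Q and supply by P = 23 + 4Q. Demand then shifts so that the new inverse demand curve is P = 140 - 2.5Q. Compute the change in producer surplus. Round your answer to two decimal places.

Initial equilibrium: Q_0 = 32.6154, P_0 = 153.4615; CS_0 = (1/2)(32.6154)(81.5385) = 1329.7041, PS_0 = (1/2)(32.6154)(130.4615) = 2127.5266.
New equilibrium: 140 - 2.5Q = 23 + 4Q gives Q_1 = 18, P_1 = 95; CS_1 = 405, PS_1 = 648.
Change in producer surplus = 648 - 2127.5266 = -1479.5266.

-1479.53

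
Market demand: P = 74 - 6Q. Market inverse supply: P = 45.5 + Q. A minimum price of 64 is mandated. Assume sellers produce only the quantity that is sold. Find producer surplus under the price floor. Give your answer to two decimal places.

29.44

Without the control, 74 - 6Q = 45.5 + Q so Q* = 4.0714 and P* = 49.5714.
At the floor price 64, quantity demanded is (74 - 64)/6 = 1.6667; demand is the short side, so Q = 1.6667 trades at P = 64.
The supply price at Q = 1.6667 is 47.1667. PS is the trapezoid between 64 and supply over [0, 1.6667]: (1/2)[(64 - 45.5) + (64 - 47.1667)](1.6667) = 29.4444.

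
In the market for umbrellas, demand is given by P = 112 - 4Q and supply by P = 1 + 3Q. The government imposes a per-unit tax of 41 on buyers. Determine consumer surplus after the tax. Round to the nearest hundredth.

200.00

Pre-tax equilibrium: 112 - 4Q = 1 + 3Q gives Q* = 15.8571, P* = 48.5714.
A tax on buyers shifts demand down by 41: (112 - 41) - 4Q = 1 + 3Q, so Q_t = 10. Buyers pay P_b = 72; sellers receive P_s = P_b - 41 = 31.
Consumer surplus is the triangle under demand above P_b: (1/2)(10)(112 - 72) = 200.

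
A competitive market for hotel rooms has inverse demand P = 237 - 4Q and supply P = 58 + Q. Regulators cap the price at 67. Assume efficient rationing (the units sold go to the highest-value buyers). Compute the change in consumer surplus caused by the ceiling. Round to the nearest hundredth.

-1195.28

Without the control, 237 - 4Q = 58 + Q so Q* = 35.8 and P* = 93.8.
At P = 67, sellers supply (67 - 58)/1 = 9 while buyers want more, so the quantity traded is 9 at price 67.
CS goes from (1/2)(35.8)(143.2) = 2563.28 to 1368 (computed as (237 - 67)(9) - (1/2)(4)(9)^2), a change of -1195.28.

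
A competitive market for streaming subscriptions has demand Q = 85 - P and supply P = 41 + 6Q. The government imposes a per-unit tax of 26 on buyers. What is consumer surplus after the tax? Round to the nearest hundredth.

3.31

Rewriting demand in inverse form: P = 85 - Q.
Without the tax, 85 - Q = 41 + 6Q so Q* = 6.2857 and P* = 78.7143.
With the tax, buyers' net willingness to pay falls by 26: (85 - 26) - Q = 41 + 6Q, so Q_t = 2.5714. Buyers pay P_b = 82.4286; sellers receive P_s = P_b - 26 = 56.4286.
CS = (1/2)(Q_t)(85 - P_b) = (1/2)(2.5714)(2.5714) = 3.3061.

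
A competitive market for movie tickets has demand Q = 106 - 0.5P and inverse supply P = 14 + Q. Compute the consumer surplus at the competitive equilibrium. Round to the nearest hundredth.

Rewriting demand in inverse form: P = 212 - 2Q.
Equilibrium: 212 - 2Q = 14 + Q, so Q* = 66 and P* = 80.
Consumer surplus is the triangle under demand above P*: (1/2)(66)(212 - 80) = (1/2)(66)(132) = 4356.

4356.00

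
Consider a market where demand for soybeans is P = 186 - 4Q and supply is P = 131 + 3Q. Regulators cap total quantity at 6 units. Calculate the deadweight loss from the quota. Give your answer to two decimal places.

12.07

Without the quota, 186 - 4Q = 131 + 3Q gives Q* = 7.8571.
At Q = 6 the demand price is 186 - 4(6) = 162 and the supply price is 131 + 3(6) = 149.
Deadweight loss is the triangle between the curves from 6 to 7.8571: (1/2)(162 - 149)(7.8571 - 6) = 12.0714.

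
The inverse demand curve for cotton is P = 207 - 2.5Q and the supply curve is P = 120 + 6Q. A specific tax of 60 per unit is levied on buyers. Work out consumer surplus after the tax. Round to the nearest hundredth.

Without the tax, 207 - 2.5Q = 120 + 6Q so Q* = 10.2353 and P* = 181.4118.
With the tax, buyers' net willingness to pay falls by 60: (207 - 60) - 2.5Q = 120 + 6Q, so Q_t = 3.1765. Buyers pay P_b = 199.0588; sellers receive P_s = P_b - 60 = 139.0588.
Consumer surplus is the triangle under demand above P_b: (1/2)(3.1765)(207 - 199.0588) = 12.6125.

12.61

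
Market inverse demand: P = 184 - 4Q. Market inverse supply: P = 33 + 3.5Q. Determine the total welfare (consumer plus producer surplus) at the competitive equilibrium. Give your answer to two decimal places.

1520.07

Equilibrium: 184 - 4Q = 33 + 3.5Q, so Q* = 20.1333 and P* = 103.4667.
CS = (1/2)(20.1333)(80.5333) = 810.7022 and PS = (1/2)(20.1333)(70.4667) = 709.3644, so total surplus = 1520.0667.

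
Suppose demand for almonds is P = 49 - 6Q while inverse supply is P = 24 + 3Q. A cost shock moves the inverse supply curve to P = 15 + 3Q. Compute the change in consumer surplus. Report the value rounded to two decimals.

19.67

Initial equilibrium: Q_0 = 2.7778, P_0 = 32.3333; CS_0 = (1/2)(2.7778)(16.6667) = 23.1481, PS_0 = (1/2)(2.7778)(8.3333) = 11.5741.
New equilibrium: 49 - 6Q = 15 + 3Q gives Q_1 = 3.7778, P_1 = 26.3333; CS_1 = 42.8148, PS_1 = 21.4074.
Change in consumer surplus = 42.8148 - 23.1481 = 19.6667.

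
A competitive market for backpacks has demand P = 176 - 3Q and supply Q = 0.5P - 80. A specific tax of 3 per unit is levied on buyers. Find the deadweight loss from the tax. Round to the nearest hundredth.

0.90

Rewriting supply in inverse form: P = 160 + 2Q.
Without the tax, 176 - 3Q = 160 + 2Q so Q* = 3.2 and P* = 166.4.
A tax on buyers shifts demand down by 3: (176 - 3) - 3Q = 160 + 2Q, so Q_t = 2.6. Buyers pay P_b = 168.2; sellers receive P_s = P_b - 3 = 165.2.
Deadweight loss is the triangle between the curves from Q_t to Q*: (1/2)(3.2 - 2.6)(3) = 0.9.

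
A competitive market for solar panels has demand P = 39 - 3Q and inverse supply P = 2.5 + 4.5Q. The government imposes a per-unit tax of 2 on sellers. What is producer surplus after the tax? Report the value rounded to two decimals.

47.61

Pre-tax equilibrium: 39 - 3Q = 2.5 + 4.5Q gives Q* = 4.8667, P* = 24.4.
With the tax, sellers need 2 more per unit: 39 - 3Q = 2.5 + 4.5Q + 2, so Q_t = 4.6. Buyers pay P_b = 25.2; sellers receive P_s = P_b - 2 = 23.2.
Producer surplus is the triangle above supply below P_s: (1/2)(4.6)(23.2 - 2.5) = 47.61.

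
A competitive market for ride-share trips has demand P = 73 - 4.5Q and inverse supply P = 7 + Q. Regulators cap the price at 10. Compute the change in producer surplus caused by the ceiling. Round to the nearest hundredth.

-67.50

Free-market equilibrium: 73 - 4.5Q = 7 + Q gives Q* = 12, P* = 19.
At the ceiling price 10, quantity supplied is (10 - 7)/1 = 3; supply is the short side, so Q = 3 trades at P = 10.
PS goes from (1/2)(12)(12) = 72 to 4.5 (computed as (10 - 7)(3) - (1/2)(1)(3)^2), a change of -67.5.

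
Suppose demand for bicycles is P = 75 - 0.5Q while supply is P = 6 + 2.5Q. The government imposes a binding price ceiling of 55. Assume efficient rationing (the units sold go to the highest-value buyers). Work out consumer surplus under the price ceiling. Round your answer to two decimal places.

Without the control, 75 - 0.5Q = 6 + 2.5Q so Q* = 23 and P* = 63.5.
At P = 55, sellers supply (55 - 6)/2.5 = 19.6 while buyers want more, so the quantity traded is 19.6 at price 55.
The demand price at Q = 19.6 is 65.2. CS is the trapezoid between demand and 55 over [0, 19.6]: (1/2)[(75 - 55) + (65.2 - 55)](19.6) = 295.96.

295.96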